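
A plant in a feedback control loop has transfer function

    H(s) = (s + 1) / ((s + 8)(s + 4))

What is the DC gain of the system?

At s = 0 each factor (s + a) contributes a and each (s^2 + bs + c) contributes c.
H(0) = 1·(1) / ((8) · (4)) = 1/32 = 1/32.

H(0) = 1/32 ≈ 0.03125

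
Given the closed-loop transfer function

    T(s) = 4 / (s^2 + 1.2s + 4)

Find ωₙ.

ωₙ = 2 rad/s

Compare the denominator to the standard form s^2 + 2ζωₙs + ωₙ².
ωₙ² = 4, so ωₙ = 2 rad/s.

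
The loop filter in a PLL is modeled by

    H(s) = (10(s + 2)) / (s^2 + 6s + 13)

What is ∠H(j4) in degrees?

∠H(j4) ≈ -33.69°

At s = j4: numerator = 20 + j40, denominator = -3 + j24.
∠H = ∠num − ∠den = 63.435° − (97.125°) = -33.69°.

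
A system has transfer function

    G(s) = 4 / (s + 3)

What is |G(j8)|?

Substitute s = j8: numerator = 4, denominator = 3 + j8.
|G(j8)| = |4| / |3 + j8| = 4 / 8.5440 ≈ 0.4682.

|G(j8)| ≈ 0.4682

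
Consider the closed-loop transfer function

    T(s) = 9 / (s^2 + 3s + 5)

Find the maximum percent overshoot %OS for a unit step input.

%OS ≈ 5.83%

Comparing s^2 + 3s + 5 to s^2 + 2ζωₙs + ωₙ²: ωₙ = √5 ≈ 2.236 rad/s and ζ = 3/(2·√5) ≈ 0.6708.
%OS = 100·exp(−πζ/√(1−ζ²)) = 100·exp(−π·0.6708/√(1−0.6708²)) ≈ 5.83%.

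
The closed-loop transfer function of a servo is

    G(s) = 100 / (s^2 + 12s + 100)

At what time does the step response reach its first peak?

Comparing s^2 + 12s + 100 to s^2 + 2ζωₙs + ωₙ²: ωₙ = 10 rad/s and ζ = 12/(2·10) = 0.6.
ζωₙ = 12/2 = 6, so ω_d = ωₙ√(1−ζ²) = √(ωₙ² − (ζωₙ)²) = √(100 − 6²) = √64 = 8 rad/s.
t_p = π/ω_d = π/8 ≈ 0.3927 s.

t_p ≈ 0.3927 s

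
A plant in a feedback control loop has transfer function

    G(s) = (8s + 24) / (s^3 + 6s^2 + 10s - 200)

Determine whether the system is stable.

unstable

The denominator s^3 + 6s^2 + 10s - 200 factors as (s^2 + 10s + 50)(s - 4), giving poles at s = -5 + 5j, -5 - 5j, 4.
Since the pole(s) at s = 4 lie in the right half-plane, the system is unstable.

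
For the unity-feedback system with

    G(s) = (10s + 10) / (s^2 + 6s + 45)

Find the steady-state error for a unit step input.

G(s) has no poles at the origin.
This is a Type 0 system. Kp = lim_{s→0} G(s) = 10/45 = 2/9.
e_ss = 1/(1 + Kp) = 1/(1 + 2/9) = 9/11 ≈ 0.8182.

e_ss = 0.8182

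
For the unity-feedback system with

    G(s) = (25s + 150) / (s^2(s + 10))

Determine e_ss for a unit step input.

G(s) has 2 poles at the origin.
This is a Type 2 system; for a step input the steady-state error is zero.

e_ss = 0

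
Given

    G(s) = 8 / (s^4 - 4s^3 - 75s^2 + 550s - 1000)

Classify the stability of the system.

The denominator s^4 - 4s^3 - 75s^2 + 550s - 1000 factors as (s - 5)^2(s - 4)(s + 10), giving poles at s = 5, 4, 5, -10.
Since the pole(s) at s = 5, 4, 5 lie in the right half-plane, the system is unstable.

unstable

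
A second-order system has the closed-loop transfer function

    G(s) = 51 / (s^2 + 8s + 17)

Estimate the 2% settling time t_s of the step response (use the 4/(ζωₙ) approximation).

Comparing s^2 + 8s + 17 to s^2 + 2ζωₙs + ωₙ²: ωₙ = √17 ≈ 4.123 rad/s and ζ = 8/(2·√17) ≈ 0.9701.
ζωₙ = 8/2 = 4, so t_s ≈ 4/(ζωₙ) = 4/4 = 1 s.

t_s ≈ 1 s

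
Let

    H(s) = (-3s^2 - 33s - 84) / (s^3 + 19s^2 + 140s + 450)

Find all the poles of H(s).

s = -5 + 5j, -5 - 5j, -9

The poles are the roots of the denominator s^3 + 19s^2 + 140s + 450 = 0.
Trying s = -9: the polynomial evaluates to 0, so (s + 9) is a factor.
Dividing out leaves s^2 + 10s + 50 = 0.
The quadratic formula then gives s = -5 ± 5j.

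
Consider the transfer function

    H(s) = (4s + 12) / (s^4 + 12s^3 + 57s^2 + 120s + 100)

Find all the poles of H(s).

s = -2 ± j, -4 ± 2j

The poles are the roots of the denominator s^4 + 12s^3 + 57s^2 + 120s + 100 = 0.
No real roots exist; factor into two real quadratics: (s^2 + 4s + 5)(s^2 + 8s + 20) = 0.
Each quadratic gives a conjugate pair via the quadratic formula.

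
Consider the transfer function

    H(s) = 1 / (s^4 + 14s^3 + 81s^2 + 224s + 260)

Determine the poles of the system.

The poles are the roots of the denominator s^4 + 14s^3 + 81s^2 + 224s + 260 = 0.
No real roots exist; factor into two real quadratics: (s^2 + 8s + 20)(s^2 + 6s + 13) = 0.
Each quadratic gives a conjugate pair via the quadratic formula.

s = -4 + 2j, -4 - 2j, -3 + 2j, -3 - 2j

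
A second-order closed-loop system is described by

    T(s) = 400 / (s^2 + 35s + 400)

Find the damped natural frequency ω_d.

ω_d ≈ 9.682 rad/s

Comparing s^2 + 35s + 400 to s^2 + 2ζωₙs + ωₙ²: ωₙ = 20 rad/s and ζ = 35/(2·20) = 0.875.
ζωₙ = 35/2 = 17.5, so ω_d = ωₙ√(1−ζ²) = √(ωₙ² − (ζωₙ)²) = √(400 − 17.5²) = √93.75 ≈ 9.682 rad/s.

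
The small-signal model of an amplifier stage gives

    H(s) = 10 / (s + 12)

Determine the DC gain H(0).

H(0) = 5/6 ≈ 0.8333

At s = 0 each factor (s + a) contributes a and each (s^2 + bs + c) contributes c.
H(0) = 10·1 / ((12)) = 10/12 = 5/6.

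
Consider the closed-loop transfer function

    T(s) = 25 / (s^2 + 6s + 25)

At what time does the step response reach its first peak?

Comparing s^2 + 6s + 25 to s^2 + 2ζωₙs + ωₙ²: ωₙ = 5 rad/s and ζ = 6/(2·5) = 0.6.
ζωₙ = 6/2 = 3, so ω_d = ωₙ√(1−ζ²) = √(ωₙ² − (ζωₙ)²) = √(25 − 3²) = √16 = 4 rad/s.
t_p = π/ω_d = π/4 ≈ 0.7854 s.

t_p ≈ 0.7854 s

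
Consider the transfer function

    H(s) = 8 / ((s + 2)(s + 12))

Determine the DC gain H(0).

H(0) = 1/3 ≈ 0.3333

At s = 0 each factor (s + a) contributes a and each (s^2 + bs + c) contributes c.
H(0) = 8·1 / ((2) · (12)) = 8/24 = 1/3.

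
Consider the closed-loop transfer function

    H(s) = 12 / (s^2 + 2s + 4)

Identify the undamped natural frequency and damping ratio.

ωₙ = 2 rad/s, ζ = 0.5

Compare the denominator to the standard form s^2 + 2ζωₙs + ωₙ².
ωₙ² = 4, so ωₙ = 2 rad/s.
2ζωₙ = 2, so ζ = 2/(2·2) = 0.5.
With ζ = 0.5 the response is underdamped.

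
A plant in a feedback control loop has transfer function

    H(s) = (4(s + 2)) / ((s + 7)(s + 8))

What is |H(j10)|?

|H(j10)| ≈ 0.2610

Substitute s = j10: numerator = 8 + j40, denominator = -44 + j150.
|H(j10)| = |8 + j40| / |-44 + j150| = 40.792 / 156.32 ≈ 0.2610.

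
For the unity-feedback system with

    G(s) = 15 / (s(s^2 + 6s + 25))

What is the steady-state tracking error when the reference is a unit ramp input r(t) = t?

e_ss = 1.667

G(s) has one pole at the origin.
This is a Type 1 system. Kv = lim_{s→0} s·G(s) = 15/25 = 3/5.
e_ss = 1/Kv = 1/(3/5) = 5/3 ≈ 1.667.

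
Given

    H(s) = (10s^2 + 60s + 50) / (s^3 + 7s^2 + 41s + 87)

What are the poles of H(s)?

s = -2 + 5j, -2 - 5j, -3

The poles are the roots of the denominator s^3 + 7s^2 + 41s + 87 = 0.
Trying s = -3: the polynomial evaluates to 0, so (s + 3) is a factor.
Dividing out leaves s^2 + 4s + 29 = 0.
The quadratic formula then gives s = -2 ± 5j.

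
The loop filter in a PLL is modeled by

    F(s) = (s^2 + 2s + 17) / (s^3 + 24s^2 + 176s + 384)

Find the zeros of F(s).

Set the numerator to zero: s^2 + 2s + 17 = 0.
Factoring: (s^2 + 2s + 17) = 0.

s = -1 ± 4j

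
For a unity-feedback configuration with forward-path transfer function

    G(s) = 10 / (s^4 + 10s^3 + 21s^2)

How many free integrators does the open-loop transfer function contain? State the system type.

Type 2

Factor s from the denominator: s^4 + 10s^3 + 21s^2 = s^2·(s^2 + 10s + 21).
There are 2 poles at the origin, so the system is Type 2.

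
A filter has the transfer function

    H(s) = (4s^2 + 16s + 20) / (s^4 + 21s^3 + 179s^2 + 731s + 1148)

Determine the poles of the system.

s = -5 ± 4j, -4, -7

The poles are the roots of the denominator s^4 + 21s^3 + 179s^2 + 731s + 1148 = 0.
Trying s = -4: the polynomial evaluates to 0, so (s + 4) is a factor.
Dividing out leaves s^3 + 17s^2 + 111s + 287 = 0.
This factors further as (s^2 + 10s + 41)(s + 7) = 0.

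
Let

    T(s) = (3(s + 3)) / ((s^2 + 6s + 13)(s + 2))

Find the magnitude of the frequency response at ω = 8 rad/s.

|T(j8)| ≈ 0.04438

Substitute s = j8: numerator = 9 + j24, denominator = -486 - j312.
|T(j8)| = |9 + j24| / |-486 - j312| = 25.632 / 577.53 ≈ 0.04438.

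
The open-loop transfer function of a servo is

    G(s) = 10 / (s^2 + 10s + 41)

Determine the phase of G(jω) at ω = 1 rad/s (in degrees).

At s = j1: numerator = 10, denominator = 40 + j10.
∠G = ∠num − ∠den = 0° − (14.036°) = -14.04°.

∠G(j1) ≈ -14.04°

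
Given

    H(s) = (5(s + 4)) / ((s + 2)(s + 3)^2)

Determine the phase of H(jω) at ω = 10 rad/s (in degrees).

∠H(j10) ≈ -157.1°

At s = j10: numerator = 20 + j50, denominator = -782 - j790.
∠H = ∠num − ∠den = 68.199° − (-134.71°) = 202.9°, which wraps to -157.1°.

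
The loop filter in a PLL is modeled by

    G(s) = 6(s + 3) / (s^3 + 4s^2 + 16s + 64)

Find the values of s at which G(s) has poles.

The poles are the roots of the denominator s^3 + 4s^2 + 16s + 64 = 0.
Trying s = -4: the polynomial evaluates to 0, so (s + 4) is a factor.
Dividing out leaves s^2 + 16 = 0.
The quadratic formula then gives s = 0 ± 4j.

s = 4j, -4j, -4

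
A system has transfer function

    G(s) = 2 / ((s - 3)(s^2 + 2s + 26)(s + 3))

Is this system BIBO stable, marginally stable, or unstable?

The poles can be read from the denominator factors: s = 3, -1 ± 5j, -3.
Since the pole(s) at s = 3 lie in the right half-plane, the system is unstable.

unstable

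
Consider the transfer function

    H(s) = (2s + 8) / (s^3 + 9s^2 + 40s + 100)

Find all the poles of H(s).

The poles are the roots of the denominator s^3 + 9s^2 + 40s + 100 = 0.
Trying s = -5: the polynomial evaluates to 0, so (s + 5) is a factor.
Dividing out leaves s^2 + 4s + 20 = 0.
The quadratic formula then gives s = -2 ± 4j.

s = -2 + 4j, -2 - 4j, -5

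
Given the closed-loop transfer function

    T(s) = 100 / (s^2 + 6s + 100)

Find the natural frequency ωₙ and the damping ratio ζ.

ωₙ = 10 rad/s, ζ = 0.3

Compare the denominator to the standard form s^2 + 2ζωₙs + ωₙ².
ωₙ² = 100, so ωₙ = 10 rad/s.
2ζωₙ = 6, so ζ = 6/(2·10) = 0.3.
With ζ = 0.3 the response is underdamped.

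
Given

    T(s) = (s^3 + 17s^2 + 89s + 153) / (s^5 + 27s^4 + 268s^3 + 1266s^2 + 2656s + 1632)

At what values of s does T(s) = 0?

Set the numerator to zero: s^3 + 17s^2 + 89s + 153 = 0.
Factoring: (s + 9)(s^2 + 8s + 17) = 0.

s = -9, -4 + j, -4 - j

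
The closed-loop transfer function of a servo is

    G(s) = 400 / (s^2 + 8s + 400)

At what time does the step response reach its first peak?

Comparing s^2 + 8s + 400 to s^2 + 2ζωₙs + ωₙ²: ωₙ = 20 rad/s and ζ = 8/(2·20) = 0.2.
ζωₙ = 8/2 = 4, so ω_d = ωₙ√(1−ζ²) = √(ωₙ² − (ζωₙ)²) = √(400 − 4²) = √384 ≈ 19.60 rad/s.
t_p = π/ω_d = π/19.60 ≈ 0.1603 s.

t_p ≈ 0.1603 s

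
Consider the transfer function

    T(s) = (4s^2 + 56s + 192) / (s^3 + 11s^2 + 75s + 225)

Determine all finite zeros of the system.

Set the numerator to zero: 4s^2 + 56s + 192 = 0, i.e. 4·(s^2 + 14s + 48) = 0.
Factoring: (s + 8)(s + 6) = 0.

s = -8, -6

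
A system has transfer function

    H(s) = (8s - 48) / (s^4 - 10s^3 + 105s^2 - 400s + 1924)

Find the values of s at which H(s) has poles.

s = 4 + 6j, 4 - 6j, 1 + 6j, 1 - 6j

The poles are the roots of the denominator s^4 - 10s^3 + 105s^2 - 400s + 1924 = 0.
No real roots exist; factor into two real quadratics: (s^2 - 8s + 52)(s^2 - 2s + 37) = 0.
Each quadratic gives a conjugate pair via the quadratic formula.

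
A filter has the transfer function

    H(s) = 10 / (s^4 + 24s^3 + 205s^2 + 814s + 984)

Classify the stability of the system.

stable

The denominator s^4 + 24s^3 + 205s^2 + 814s + 984 factors as (s + 2)(s^2 + 10s + 41)(s + 12), giving poles at s = -2, -5 ± 4j, -12.
Since all poles lie strictly in the left half-plane, the system is stable.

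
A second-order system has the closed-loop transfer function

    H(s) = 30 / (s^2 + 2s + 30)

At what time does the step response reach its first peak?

t_p ≈ 0.5834 s

Comparing s^2 + 2s + 30 to s^2 + 2ζωₙs + ωₙ²: ωₙ = √30 ≈ 5.477 rad/s and ζ = 2/(2·√30) ≈ 0.1826.
ζωₙ = 2/2 = 1, so ω_d = ωₙ√(1−ζ²) = √(ωₙ² − (ζωₙ)²) = √(30 − 1²) = √29 ≈ 5.385 rad/s.
t_p = π/ω_d = π/5.385 ≈ 0.5834 s.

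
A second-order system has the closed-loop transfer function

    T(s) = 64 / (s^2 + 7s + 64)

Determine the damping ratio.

ζ = 0.4375

Compare the denominator to the standard form s^2 + 2ζωₙs + ωₙ².
ωₙ² = 64, so ωₙ = 8 rad/s.
2ζωₙ = 7, so ζ = 7/(2·8) = 0.4375.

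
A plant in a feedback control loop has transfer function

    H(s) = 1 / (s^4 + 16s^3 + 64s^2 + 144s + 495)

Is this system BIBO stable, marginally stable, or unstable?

marginally stable

The denominator s^4 + 16s^3 + 64s^2 + 144s + 495 factors as (s^2 + 9)(s + 11)(s + 5), giving poles at s = 3j, -3j, -11, -5.
Since the simple pole(s) at s = ±3j lie on the jω-axis with none in the right half-plane, the system is marginally stable.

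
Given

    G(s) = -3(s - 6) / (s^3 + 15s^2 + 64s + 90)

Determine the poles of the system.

The poles are the roots of the denominator s^3 + 15s^2 + 64s + 90 = 0.
Trying s = -9: the polynomial evaluates to 0, so (s + 9) is a factor.
Dividing out leaves s^2 + 6s + 10 = 0.
The quadratic formula then gives s = -3 ± 1j.

s = -3 + j, -3 - j, -9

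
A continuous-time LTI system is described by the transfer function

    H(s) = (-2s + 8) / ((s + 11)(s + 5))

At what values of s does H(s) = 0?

s = 4

Set the numerator to zero: -2s + 8 = 0, i.e. -2·(s - 4) = 0.
So s = 4.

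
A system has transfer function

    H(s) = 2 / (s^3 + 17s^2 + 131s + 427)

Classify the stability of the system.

The denominator s^3 + 17s^2 + 131s + 427 factors as (s^2 + 10s + 61)(s + 7), giving poles at s = -5 + 6j, -5 - 6j, -7.
Since all poles lie strictly in the left half-plane, the system is stable.

stable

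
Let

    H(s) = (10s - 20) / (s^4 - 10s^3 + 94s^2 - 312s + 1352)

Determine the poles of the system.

The poles are the roots of the denominator s^4 - 10s^3 + 94s^2 - 312s + 1352 = 0.
No real roots exist; factor into two real quadratics: (s^2 - 8s + 52)(s^2 - 2s + 26) = 0.
Each quadratic gives a conjugate pair via the quadratic formula.

s = 4 ± 6j, 1 ± 5j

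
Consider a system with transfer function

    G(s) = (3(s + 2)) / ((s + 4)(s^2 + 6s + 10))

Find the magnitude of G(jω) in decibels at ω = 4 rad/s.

|G(j4)|_dB ≈ -20.4 dB

Substitute s = j4: numerator = 6 + j12, denominator = -120 + j72.
|G(j4)| = |6 + j12| / |-120 + j72| = 13.416 / 139.94 ≈ 0.09587.
In decibels: 20·log₁₀(0.09587) ≈ -20.4 dB.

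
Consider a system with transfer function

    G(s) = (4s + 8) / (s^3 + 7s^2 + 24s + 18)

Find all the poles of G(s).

s = -3 + 3j, -3 - 3j, -1

The poles are the roots of the denominator s^3 + 7s^2 + 24s + 18 = 0.
Trying s = -1: the polynomial evaluates to 0, so (s + 1) is a factor.
Dividing out leaves s^2 + 6s + 18 = 0.
The quadratic formula then gives s = -3 ± 3j.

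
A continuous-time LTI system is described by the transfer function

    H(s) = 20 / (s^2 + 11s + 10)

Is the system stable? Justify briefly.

stable

The denominator s^2 + 11s + 10 factors as (s + 1)(s + 10), giving poles at s = -1, -10.
Since all poles lie strictly in the left half-plane, the system is stable.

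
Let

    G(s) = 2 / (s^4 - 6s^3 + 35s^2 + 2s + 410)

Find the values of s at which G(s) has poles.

s = -1 + 3j, -1 - 3j, 4 + 5j, 4 - 5j

The poles are the roots of the denominator s^4 - 6s^3 + 35s^2 + 2s + 410 = 0.
No real roots exist; factor into two real quadratics: (s^2 + 2s + 10)(s^2 - 8s + 41) = 0.
Each quadratic gives a conjugate pair via the quadratic formula.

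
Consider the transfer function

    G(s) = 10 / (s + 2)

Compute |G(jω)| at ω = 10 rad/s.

|G(j10)| ≈ 0.9806

Substitute s = j10: numerator = 10, denominator = 2 + j10.
|G(j10)| = |10| / |2 + j10| = 10 / 10.198 ≈ 0.9806.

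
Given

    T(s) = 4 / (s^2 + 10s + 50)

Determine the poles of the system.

The poles are the roots of the denominator s^2 + 10s + 50 = 0.
Using the quadratic formula: s = (-10 ± √(-100))/2 = -5 ± 5j.

s = -5 ± 5j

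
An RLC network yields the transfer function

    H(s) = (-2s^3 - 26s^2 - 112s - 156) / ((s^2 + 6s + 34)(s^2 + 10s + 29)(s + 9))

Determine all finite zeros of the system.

Set the numerator to zero: -2s^3 - 26s^2 - 112s - 156 = 0, i.e. -2·(s^3 + 13s^2 + 56s + 78) = 0.
Factoring: (s^2 + 10s + 26)(s + 3) = 0.

s = -5 + j, -5 - j, -3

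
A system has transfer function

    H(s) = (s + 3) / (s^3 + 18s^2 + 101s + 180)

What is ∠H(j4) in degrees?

At s = j4: numerator = 3 + j4, denominator = -108 + j340.
∠H = ∠num − ∠den = 53.130° − (107.62°) = -54.49°.

∠H(j4) ≈ -54.49°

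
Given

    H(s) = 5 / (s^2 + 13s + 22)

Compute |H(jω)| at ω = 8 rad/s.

Substitute s = j8: numerator = 5, denominator = -42 + j104.
|H(j8)| = |5| / |-42 + j104| = 5 / 112.16 ≈ 0.04458.

|H(j8)| ≈ 0.04458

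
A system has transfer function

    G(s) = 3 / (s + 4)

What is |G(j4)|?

|G(j4)| ≈ 0.5303

Substitute s = j4: numerator = 3, denominator = 4 + j4.
|G(j4)| = |3| / |4 + j4| = 3 / 5.6569 ≈ 0.5303.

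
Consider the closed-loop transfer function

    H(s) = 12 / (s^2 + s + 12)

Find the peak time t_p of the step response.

t_p ≈ 0.9165 s

Comparing s^2 + s + 12 to s^2 + 2ζωₙs + ωₙ²: ωₙ = √12 ≈ 3.464 rad/s and ζ = 1/(2·√12) ≈ 0.1443.
ζωₙ = 1/2 = 0.5, so ω_d = ωₙ√(1−ζ²) = √(ωₙ² − (ζωₙ)²) = √(12 − 0.5²) = √11.75 ≈ 3.428 rad/s.
t_p = π/ω_d = π/3.428 ≈ 0.9165 s.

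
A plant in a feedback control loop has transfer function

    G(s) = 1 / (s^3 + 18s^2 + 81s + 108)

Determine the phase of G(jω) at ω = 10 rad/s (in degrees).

At s = j10: numerator = 1, denominator = -1692 - j190.
∠G = ∠num − ∠den = 0° − (-173.59°) = 173.6°.

∠G(j10) ≈ 173.6°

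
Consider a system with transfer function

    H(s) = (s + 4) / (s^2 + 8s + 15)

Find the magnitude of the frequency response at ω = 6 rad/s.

Substitute s = j6: numerator = 4 + j6, denominator = -21 + j48.
|H(j6)| = |4 + j6| / |-21 + j48| = 7.2111 / 52.393 ≈ 0.1376.

|H(j6)| ≈ 0.1376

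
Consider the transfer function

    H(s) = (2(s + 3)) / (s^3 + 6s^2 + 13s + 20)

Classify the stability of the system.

stable

The denominator s^3 + 6s^2 + 13s + 20 factors as (s^2 + 2s + 5)(s + 4), giving poles at s = -1 ± 2j, -4.
Since all poles lie strictly in the left half-plane, the system is stable.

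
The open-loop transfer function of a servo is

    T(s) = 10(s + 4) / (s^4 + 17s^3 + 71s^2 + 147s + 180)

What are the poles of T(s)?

The poles are the roots of the denominator s^4 + 17s^3 + 71s^2 + 147s + 180 = 0.
Trying s = -12: the polynomial evaluates to 0, so (s + 12) is a factor.
Dividing out leaves s^3 + 5s^2 + 11s + 15 = 0.
This factors further as (s^2 + 2s + 5)(s + 3) = 0.

s = -1 + 2j, -1 - 2j, -12, -3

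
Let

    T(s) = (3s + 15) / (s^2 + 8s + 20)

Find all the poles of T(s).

The poles are the roots of the denominator s^2 + 8s + 20 = 0.
Using the quadratic formula: s = (-8 ± √(-16))/2 = -4 ± 2j.

s = -4 + 2j, -4 - 2j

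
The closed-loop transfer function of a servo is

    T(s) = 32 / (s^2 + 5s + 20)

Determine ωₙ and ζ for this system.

Compare the denominator to the standard form s^2 + 2ζωₙs + ωₙ².
ωₙ² = 20, so ωₙ = √20 ≈ 4.472 rad/s.
2ζωₙ = 5, so ζ = 5/(2·√20) ≈ 0.5590.

ωₙ ≈ 4.472 rad/s, ζ ≈ 0.5590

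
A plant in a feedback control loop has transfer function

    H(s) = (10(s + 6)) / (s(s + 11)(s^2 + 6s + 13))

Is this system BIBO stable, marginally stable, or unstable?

The poles can be read from the denominator factors: s = 0, -11, -3 + 2j, -3 - 2j.
Since the simple pole(s) at s = 0 lie on the jω-axis with none in the right half-plane, the system is marginally stable.

marginally stable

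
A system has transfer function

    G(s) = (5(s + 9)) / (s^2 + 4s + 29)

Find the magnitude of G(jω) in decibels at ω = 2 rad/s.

Substitute s = j2: numerator = 45 + j10, denominator = 25 + j8.
|G(j2)| = |45 + j10| / |25 + j8| = 46.098 / 26.249 ≈ 1.756.
In decibels: 20·log₁₀(1.756) ≈ 4.89 dB.

|G(j2)|_dB ≈ 4.89 dB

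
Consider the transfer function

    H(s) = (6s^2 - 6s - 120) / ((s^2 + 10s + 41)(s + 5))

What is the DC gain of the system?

H(0) = -24/41 ≈ -0.5854

Set s = 0: H(0) = (-120) / (205) = -24/41.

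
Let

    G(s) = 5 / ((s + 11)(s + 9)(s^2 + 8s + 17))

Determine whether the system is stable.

stable

The poles can be read from the denominator factors: s = -11, -9, -4 ± j.
Since all poles lie strictly in the left half-plane, the system is stable.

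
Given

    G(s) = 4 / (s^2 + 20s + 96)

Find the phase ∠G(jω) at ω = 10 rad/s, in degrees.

∠G(j10) ≈ -91.15°

At s = j10: numerator = 4, denominator = -4 + j200.
∠G = ∠num − ∠den = 0° − (91.146°) = -91.15°.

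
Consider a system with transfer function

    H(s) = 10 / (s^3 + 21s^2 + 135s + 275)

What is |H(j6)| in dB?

Substitute s = j6: numerator = 10, denominator = -481 + j594.
|H(j6)| = |10| / |-481 + j594| = 10 / 764.33 ≈ 0.01308.
In decibels: 20·log₁₀(0.01308) ≈ -37.7 dB.

|H(j6)|_dB ≈ -37.7 dB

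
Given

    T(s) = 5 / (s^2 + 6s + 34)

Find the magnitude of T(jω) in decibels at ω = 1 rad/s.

Substitute s = j1: numerator = 5, denominator = 33 + j6.
|T(j1)| = |5| / |33 + j6| = 5 / 33.541 ≈ 0.1491.
In decibels: 20·log₁₀(0.1491) ≈ -16.5 dB.

|T(j1)|_dB ≈ -16.5 dB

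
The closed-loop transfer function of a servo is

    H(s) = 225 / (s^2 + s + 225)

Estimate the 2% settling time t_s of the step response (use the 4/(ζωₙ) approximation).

t_s ≈ 8 s

Comparing s^2 + s + 225 to s^2 + 2ζωₙs + ωₙ²: ωₙ = 15 rad/s and ζ = 1/(2·15) ≈ 0.03333.
ζωₙ = 1/2 = 0.5, so t_s ≈ 4/(ζωₙ) = 4/0.5 = 8 s.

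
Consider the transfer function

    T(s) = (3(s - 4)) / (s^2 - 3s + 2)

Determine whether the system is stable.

unstable

The denominator s^2 - 3s + 2 factors as (s - 1)(s - 2), giving poles at s = 1, 2.
Since the pole(s) at s = 1, 2 lie in the right half-plane, the system is unstable.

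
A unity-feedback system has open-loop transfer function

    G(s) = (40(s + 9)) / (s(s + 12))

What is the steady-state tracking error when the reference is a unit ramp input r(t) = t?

e_ss = 0.03333

G(s) has one pole at the origin.
This is a Type 1 system. Kv = lim_{s→0} s·G(s) = 360/12 = 30.
e_ss = 1/Kv = 1/(30) = 1/30 ≈ 0.03333.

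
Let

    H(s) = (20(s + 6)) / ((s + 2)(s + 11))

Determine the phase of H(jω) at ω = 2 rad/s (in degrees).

∠H(j2) ≈ -36.87°

At s = j2: numerator = 120 + j40, denominator = 18 + j26.
∠H = ∠num − ∠den = 18.435° − (55.305°) = -36.87°.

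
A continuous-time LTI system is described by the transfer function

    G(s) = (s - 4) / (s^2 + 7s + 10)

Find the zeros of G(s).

Set the numerator to zero: s - 4 = 0.
So s = 4.

s = 4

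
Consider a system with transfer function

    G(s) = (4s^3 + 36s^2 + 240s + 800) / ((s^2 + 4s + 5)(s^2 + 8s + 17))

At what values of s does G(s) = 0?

Set the numerator to zero: 4s^3 + 36s^2 + 240s + 800 = 0, i.e. 4·(s^3 + 9s^2 + 60s + 200) = 0.
Factoring: (s + 5)(s^2 + 4s + 40) = 0.

s = -5, -2 + 6j, -2 - 6j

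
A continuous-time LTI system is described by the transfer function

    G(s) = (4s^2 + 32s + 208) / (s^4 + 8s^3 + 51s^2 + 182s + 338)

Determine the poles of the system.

s = -3 ± 2j, -1 ± 5j

The poles are the roots of the denominator s^4 + 8s^3 + 51s^2 + 182s + 338 = 0.
No real roots exist; factor into two real quadratics: (s^2 + 6s + 13)(s^2 + 2s + 26) = 0.
Each quadratic gives a conjugate pair via the quadratic formula.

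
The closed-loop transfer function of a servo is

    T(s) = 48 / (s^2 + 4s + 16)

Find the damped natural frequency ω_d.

ω_d ≈ 3.464 rad/s

Comparing s^2 + 4s + 16 to s^2 + 2ζωₙs + ωₙ²: ωₙ = 4 rad/s and ζ = 4/(2·4) = 0.5.
ζωₙ = 4/2 = 2, so ω_d = ωₙ√(1−ζ²) = √(ωₙ² − (ζωₙ)²) = √(16 − 2²) = √12 ≈ 3.464 rad/s.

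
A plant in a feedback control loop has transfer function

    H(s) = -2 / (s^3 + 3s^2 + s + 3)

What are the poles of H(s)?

s = -3, j, -j

The poles are the roots of the denominator s^3 + 3s^2 + s + 3 = 0.
Trying s = -3: the polynomial evaluates to 0, so (s + 3) is a factor.
Dividing out leaves s^2 + 1 = 0.
The quadratic formula then gives s = 0 ± 1j.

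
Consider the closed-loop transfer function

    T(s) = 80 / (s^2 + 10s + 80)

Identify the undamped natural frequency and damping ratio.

ωₙ ≈ 8.944 rad/s, ζ ≈ 0.5590

Compare the denominator to the standard form s^2 + 2ζωₙs + ωₙ².
ωₙ² = 80, so ωₙ = √80 ≈ 8.944 rad/s.
2ζωₙ = 10, so ζ = 10/(2·√80) ≈ 0.5590.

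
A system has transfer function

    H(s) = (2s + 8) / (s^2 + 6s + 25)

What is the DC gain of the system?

H(0) = 8/25 ≈ 0.3200

Set s = 0: H(0) = (8) / (25) = 8/25.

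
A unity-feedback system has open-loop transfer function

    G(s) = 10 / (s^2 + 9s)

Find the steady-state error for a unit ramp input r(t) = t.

e_ss = 0.9000

G(s) has one pole at the origin.
This is a Type 1 system. Kv = lim_{s→0} s·G(s) = 10/9.
e_ss = 1/Kv = 1/(10/9) = 9/10 ≈ 0.9000.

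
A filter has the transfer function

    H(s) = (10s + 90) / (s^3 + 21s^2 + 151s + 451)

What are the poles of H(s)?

s = -11, -5 ± 4j

The poles are the roots of the denominator s^3 + 21s^2 + 151s + 451 = 0.
Trying s = -11: the polynomial evaluates to 0, so (s + 11) is a factor.
Dividing out leaves s^2 + 10s + 41 = 0.
The quadratic formula then gives s = -5 ± 4j.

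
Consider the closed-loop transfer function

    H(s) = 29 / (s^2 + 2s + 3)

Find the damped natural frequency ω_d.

Comparing s^2 + 2s + 3 to s^2 + 2ζωₙs + ωₙ²: ωₙ = √3 ≈ 1.732 rad/s and ζ = 2/(2·√3) ≈ 0.5774.
ζωₙ = 2/2 = 1, so ω_d = ωₙ√(1−ζ²) = √(ωₙ² − (ζωₙ)²) = √(3 − 1²) = √2 ≈ 1.414 rad/s.

ω_d ≈ 1.414 rad/s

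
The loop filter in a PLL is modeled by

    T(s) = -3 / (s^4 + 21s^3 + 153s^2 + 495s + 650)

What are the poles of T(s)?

s = -10, -3 ± 2j, -5

The poles are the roots of the denominator s^4 + 21s^3 + 153s^2 + 495s + 650 = 0.
Trying s = -10: the polynomial evaluates to 0, so (s + 10) is a factor.
Dividing out leaves s^3 + 11s^2 + 43s + 65 = 0.
This factors further as (s^2 + 6s + 13)(s + 5) = 0.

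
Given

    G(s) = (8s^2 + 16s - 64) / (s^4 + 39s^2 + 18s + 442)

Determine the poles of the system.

The poles are the roots of the denominator s^4 + 39s^2 + 18s + 442 = 0.
No real roots exist; factor into two real quadratics: (s^2 - 2s + 26)(s^2 + 2s + 17) = 0.
Each quadratic gives a conjugate pair via the quadratic formula.

s = 1 ± 5j, -1 ± 4j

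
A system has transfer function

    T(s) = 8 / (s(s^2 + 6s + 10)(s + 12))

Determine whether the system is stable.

marginally stable

The poles can be read from the denominator factors: s = 0, -3 + j, -3 - j, -12.
Since the simple pole(s) at s = 0 lie on the jω-axis with none in the right half-plane, the system is marginally stable.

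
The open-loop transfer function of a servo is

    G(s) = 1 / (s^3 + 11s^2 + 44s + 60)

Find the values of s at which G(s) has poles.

s = -3, -4 ± 2j

The poles are the roots of the denominator s^3 + 11s^2 + 44s + 60 = 0.
Trying s = -3: the polynomial evaluates to 0, so (s + 3) is a factor.
Dividing out leaves s^2 + 8s + 20 = 0.
The quadratic formula then gives s = -4 ± 2j.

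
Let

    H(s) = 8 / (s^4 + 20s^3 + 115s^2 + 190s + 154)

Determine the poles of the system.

s = -11, -1 + j, -1 - j, -7

The poles are the roots of the denominator s^4 + 20s^3 + 115s^2 + 190s + 154 = 0.
Trying s = -11: the polynomial evaluates to 0, so (s + 11) is a factor.
Dividing out leaves s^3 + 9s^2 + 16s + 14 = 0.
This factors further as (s^2 + 2s + 2)(s + 7) = 0.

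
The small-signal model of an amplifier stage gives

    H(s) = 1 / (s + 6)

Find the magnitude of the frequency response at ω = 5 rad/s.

Substitute s = j5: numerator = 1, denominator = 6 + j5.
|H(j5)| = |1| / |6 + j5| = 1 / 7.8102 ≈ 0.1280.

|H(j5)| ≈ 0.1280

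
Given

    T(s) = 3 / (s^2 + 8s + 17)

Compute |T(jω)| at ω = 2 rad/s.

Substitute s = j2: numerator = 3, denominator = 13 + j16.
|T(j2)| = |3| / |13 + j16| = 3 / 20.616 ≈ 0.1455.

|T(j2)| ≈ 0.1455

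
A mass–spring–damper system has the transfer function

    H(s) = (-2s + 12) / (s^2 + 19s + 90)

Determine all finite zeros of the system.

s = 6

Set the numerator to zero: -2s + 12 = 0, i.e. -2·(s - 6) = 0.
So s = 6.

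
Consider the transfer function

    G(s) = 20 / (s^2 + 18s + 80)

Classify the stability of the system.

stable

The denominator s^2 + 18s + 80 factors as (s + 8)(s + 10), giving poles at s = -8, -10.
Since all poles lie strictly in the left half-plane, the system is stable.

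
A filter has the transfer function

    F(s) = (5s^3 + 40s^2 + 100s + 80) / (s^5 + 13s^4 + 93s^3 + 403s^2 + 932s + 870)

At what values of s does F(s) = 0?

s = -2, -2, -4

Set the numerator to zero: 5s^3 + 40s^2 + 100s + 80 = 0, i.e. 5·(s^3 + 8s^2 + 20s + 16) = 0.
Factoring: (s + 2)^2(s + 4) = 0.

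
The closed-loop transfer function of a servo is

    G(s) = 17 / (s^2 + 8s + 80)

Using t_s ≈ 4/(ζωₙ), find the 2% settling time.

t_s ≈ 1 s

Comparing s^2 + 8s + 80 to s^2 + 2ζωₙs + ωₙ²: ωₙ = √80 ≈ 8.944 rad/s and ζ = 8/(2·√80) ≈ 0.4472.
ζωₙ = 8/2 = 4, so t_s ≈ 4/(ζωₙ) = 4/4 = 1 s.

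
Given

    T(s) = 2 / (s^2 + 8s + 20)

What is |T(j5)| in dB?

|T(j5)|_dB ≈ -26.1 dB

Substitute s = j5: numerator = 2, denominator = -5 + j40.
|T(j5)| = |2| / |-5 + j40| = 2 / 40.311 ≈ 0.04961.
In decibels: 20·log₁₀(0.04961) ≈ -26.1 dB.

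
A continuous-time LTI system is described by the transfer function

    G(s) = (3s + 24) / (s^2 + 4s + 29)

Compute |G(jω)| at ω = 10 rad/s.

Substitute s = j10: numerator = 24 + j30, denominator = -71 + j40.
|G(j10)| = |24 + j30| / |-71 + j40| = 38.419 / 81.492 ≈ 0.4714.

|G(j10)| ≈ 0.4714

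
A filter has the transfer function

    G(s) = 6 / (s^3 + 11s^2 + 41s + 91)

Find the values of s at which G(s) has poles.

The poles are the roots of the denominator s^3 + 11s^2 + 41s + 91 = 0.
Trying s = -7: the polynomial evaluates to 0, so (s + 7) is a factor.
Dividing out leaves s^2 + 4s + 13 = 0.
The quadratic formula then gives s = -2 ± 3j.

s = -2 ± 3j, -7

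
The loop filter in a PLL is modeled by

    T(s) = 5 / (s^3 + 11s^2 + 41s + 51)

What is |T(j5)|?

|T(j5)| ≈ 0.02102

Substitute s = j5: numerator = 5, denominator = -224 + j80.
|T(j5)| = |5| / |-224 + j80| = 5 / 237.86 ≈ 0.02102.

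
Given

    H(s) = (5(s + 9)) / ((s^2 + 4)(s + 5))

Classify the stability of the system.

marginally stable

The poles can be read from the denominator factors: s = ±2j, -5.
Since the simple pole(s) at s = 2j, -2j lie on the jω-axis with none in the right half-plane, the system is marginally stable.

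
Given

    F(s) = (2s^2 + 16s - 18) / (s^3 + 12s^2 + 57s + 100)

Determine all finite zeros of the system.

Set the numerator to zero: 2s^2 + 16s - 18 = 0, i.e. 2·(s^2 + 8s - 9) = 0.
Factoring: (s + 9)(s - 1) = 0.

s = -9, 1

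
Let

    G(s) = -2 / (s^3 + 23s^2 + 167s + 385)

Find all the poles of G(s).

The poles are the roots of the denominator s^3 + 23s^2 + 167s + 385 = 0.
Trying s = -5: the polynomial evaluates to 0, so (s + 5) is a factor.
Dividing out leaves s^2 + 18s + 77 = 0.
Factoring the quadratic: (s + 11)(s + 7) = 0.

s = -5, -11, -7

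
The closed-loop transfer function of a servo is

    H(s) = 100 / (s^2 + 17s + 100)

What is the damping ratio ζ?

Compare the denominator to the standard form s^2 + 2ζωₙs + ωₙ².
ωₙ² = 100, so ωₙ = 10 rad/s.
2ζωₙ = 17, so ζ = 17/(2·10) = 0.85.

ζ = 0.85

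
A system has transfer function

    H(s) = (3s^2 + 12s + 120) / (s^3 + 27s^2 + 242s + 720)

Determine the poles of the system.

s = -8, -10, -9

The poles are the roots of the denominator s^3 + 27s^2 + 242s + 720 = 0.
Trying s = -8: the polynomial evaluates to 0, so (s + 8) is a factor.
Dividing out leaves s^2 + 19s + 90 = 0.
Factoring the quadratic: (s + 10)(s + 9) = 0.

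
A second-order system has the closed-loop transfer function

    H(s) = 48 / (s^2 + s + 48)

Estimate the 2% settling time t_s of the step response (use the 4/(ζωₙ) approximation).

t_s ≈ 8 s

Comparing s^2 + s + 48 to s^2 + 2ζωₙs + ωₙ²: ωₙ = √48 ≈ 6.928 rad/s and ζ = 1/(2·√48) ≈ 0.07217.
ζωₙ = 1/2 = 0.5, so t_s ≈ 4/(ζωₙ) = 4/0.5 = 8 s.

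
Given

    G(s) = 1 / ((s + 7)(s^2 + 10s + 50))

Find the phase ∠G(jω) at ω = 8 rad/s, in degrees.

∠G(j8) ≈ -148.7°

At s = j8: numerator = 1, denominator = -738 + j448.
∠G = ∠num − ∠den = 0° − (148.74°) = -148.7°.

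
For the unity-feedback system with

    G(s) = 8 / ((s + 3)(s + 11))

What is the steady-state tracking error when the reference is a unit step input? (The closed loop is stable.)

G(s) has no poles at the origin.
This is a Type 0 system. Kp = lim_{s→0} G(s) = 8/33.
e_ss = 1/(1 + Kp) = 1/(1 + 8/33) = 33/41 ≈ 0.8049.

e_ss = 0.8049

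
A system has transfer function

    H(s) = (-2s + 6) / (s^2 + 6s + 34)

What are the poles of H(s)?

s = -3 + 5j, -3 - 5j

The poles are the roots of the denominator s^2 + 6s + 34 = 0.
Using the quadratic formula: s = (-6 ± √(-100))/2 = -3 ± 5j.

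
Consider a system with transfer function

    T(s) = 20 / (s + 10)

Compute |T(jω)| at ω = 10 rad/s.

Substitute s = j10: numerator = 20, denominator = 10 + j10.
|T(j10)| = |20| / |10 + j10| = 20 / 14.142 ≈ 1.414.

|T(j10)| ≈ 1.414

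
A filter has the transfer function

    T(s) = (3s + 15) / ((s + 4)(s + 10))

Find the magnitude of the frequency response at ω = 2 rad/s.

Substitute s = j2: numerator = 15 + j6, denominator = 36 + j28.
|T(j2)| = |15 + j6| / |36 + j28| = 16.155 / 45.607 ≈ 0.3542.

|T(j2)| ≈ 0.3542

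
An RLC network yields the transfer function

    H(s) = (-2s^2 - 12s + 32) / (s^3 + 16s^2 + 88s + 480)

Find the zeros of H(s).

Set the numerator to zero: -2s^2 - 12s + 32 = 0, i.e. -2·(s^2 + 6s - 16) = 0.
Factoring: (s - 2)(s + 8) = 0.

s = 2, -8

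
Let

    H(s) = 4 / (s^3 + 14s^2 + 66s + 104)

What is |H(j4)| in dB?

|H(j4)|_dB ≈ -35.3 dB

Substitute s = j4: numerator = 4, denominator = -120 + j200.
|H(j4)| = |4| / |-120 + j200| = 4 / 233.24 ≈ 0.01715.
In decibels: 20·log₁₀(0.01715) ≈ -35.3 dB.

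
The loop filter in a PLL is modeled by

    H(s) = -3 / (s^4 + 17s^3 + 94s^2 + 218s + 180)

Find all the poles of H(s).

s = -3 + j, -3 - j, -2, -9

The poles are the roots of the denominator s^4 + 17s^3 + 94s^2 + 218s + 180 = 0.
Trying s = -2: the polynomial evaluates to 0, so (s + 2) is a factor.
Dividing out leaves s^3 + 15s^2 + 64s + 90 = 0.
This factors further as (s^2 + 6s + 10)(s + 9) = 0.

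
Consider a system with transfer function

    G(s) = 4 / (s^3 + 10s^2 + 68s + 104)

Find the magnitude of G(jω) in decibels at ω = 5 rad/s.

|G(j5)|_dB ≈ -36.3 dB

Substitute s = j5: numerator = 4, denominator = -146 + j215.
|G(j5)| = |4| / |-146 + j215| = 4 / 259.89 ≈ 0.01539.
In decibels: 20·log₁₀(0.01539) ≈ -36.3 dB.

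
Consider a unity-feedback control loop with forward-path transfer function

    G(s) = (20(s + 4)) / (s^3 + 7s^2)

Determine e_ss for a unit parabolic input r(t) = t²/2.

G(s) has 2 poles at the origin.
This is a Type 2 system. Ka = lim_{s→0} s^2·G(s) = 80/7.
e_ss = 1/Ka = 1/(80/7) = 7/80 ≈ 0.08750.

e_ss = 0.08750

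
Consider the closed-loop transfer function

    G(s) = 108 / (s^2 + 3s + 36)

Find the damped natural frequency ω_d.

Comparing s^2 + 3s + 36 to s^2 + 2ζωₙs + ωₙ²: ωₙ = 6 rad/s and ζ = 3/(2·6) = 0.25.
ζωₙ = 3/2 = 1.5, so ω_d = ωₙ√(1−ζ²) = √(ωₙ² − (ζωₙ)²) = √(36 − 1.5²) = √33.75 ≈ 5.809 rad/s.

ω_d ≈ 5.809 rad/s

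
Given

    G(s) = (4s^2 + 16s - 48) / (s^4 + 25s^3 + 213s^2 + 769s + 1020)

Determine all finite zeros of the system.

Set the numerator to zero: 4s^2 + 16s - 48 = 0, i.e. 4·(s^2 + 4s - 12) = 0.
Factoring: (s - 2)(s + 6) = 0.

s = 2, -6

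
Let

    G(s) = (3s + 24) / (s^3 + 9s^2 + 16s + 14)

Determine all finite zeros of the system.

s = -8

Set the numerator to zero: 3s + 24 = 0, i.e. 3·(s + 8) = 0.
So s = -8.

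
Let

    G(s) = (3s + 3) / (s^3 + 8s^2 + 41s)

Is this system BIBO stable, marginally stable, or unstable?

marginally stable

The denominator s^3 + 8s^2 + 41s factors as s(s^2 + 8s + 41), giving poles at s = 0, -4 + 5j, -4 - 5j.
Since the simple pole(s) at s = 0 lie on the jω-axis with none in the right half-plane, the system is marginally stable.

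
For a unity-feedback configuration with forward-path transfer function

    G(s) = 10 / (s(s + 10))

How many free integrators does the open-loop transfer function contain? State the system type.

Type 1

The denominator has 1 factor of s at the origin (free integrator), so this is a Type 1 system.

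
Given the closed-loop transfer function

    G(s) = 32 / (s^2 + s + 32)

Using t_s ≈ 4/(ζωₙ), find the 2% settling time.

t_s ≈ 8 s

Comparing s^2 + s + 32 to s^2 + 2ζωₙs + ωₙ²: ωₙ = √32 ≈ 5.657 rad/s and ζ = 1/(2·√32) ≈ 0.08839.
ζωₙ = 1/2 = 0.5, so t_s ≈ 4/(ζωₙ) = 4/0.5 = 8 s.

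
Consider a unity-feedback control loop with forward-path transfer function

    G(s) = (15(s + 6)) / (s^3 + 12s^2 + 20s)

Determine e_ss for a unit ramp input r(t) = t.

G(s) has one pole at the origin.
This is a Type 1 system. Kv = lim_{s→0} s·G(s) = 90/20 = 9/2.
e_ss = 1/Kv = 1/(9/2) = 2/9 ≈ 0.2222.

e_ss = 0.2222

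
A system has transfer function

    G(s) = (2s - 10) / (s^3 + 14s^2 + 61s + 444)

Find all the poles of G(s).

s = -1 + 6j, -1 - 6j, -12

The poles are the roots of the denominator s^3 + 14s^2 + 61s + 444 = 0.
Trying s = -12: the polynomial evaluates to 0, so (s + 12) is a factor.
Dividing out leaves s^2 + 2s + 37 = 0.
The quadratic formula then gives s = -1 ± 6j.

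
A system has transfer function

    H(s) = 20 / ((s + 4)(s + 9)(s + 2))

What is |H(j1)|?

Substitute s = j1: numerator = 20, denominator = 57 + j61.
|H(j1)| = |20| / |57 + j61| = 20 / 83.487 ≈ 0.2396.

|H(j1)| ≈ 0.2396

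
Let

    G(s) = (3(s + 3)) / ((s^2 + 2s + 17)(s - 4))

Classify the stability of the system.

unstable

The poles can be read from the denominator factors: s = -1 + 4j, -1 - 4j, 4.
Since the pole(s) at s = 4 lie in the right half-plane, the system is unstable.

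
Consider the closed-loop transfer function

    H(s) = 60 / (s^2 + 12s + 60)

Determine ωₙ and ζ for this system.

Compare the denominator to the standard form s^2 + 2ζωₙs + ωₙ².
ωₙ² = 60, so ωₙ = √60 ≈ 7.746 rad/s.
2ζωₙ = 12, so ζ = 12/(2·√60) ≈ 0.7746.

ωₙ ≈ 7.746 rad/s, ζ ≈ 0.7746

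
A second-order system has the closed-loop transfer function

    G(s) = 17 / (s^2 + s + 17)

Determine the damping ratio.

ζ ≈ 0.1213

Compare the denominator to the standard form s^2 + 2ζωₙs + ωₙ².
ωₙ² = 17, so ωₙ = √17 ≈ 4.123 rad/s.
2ζωₙ = 1, so ζ = 1/(2·√17) ≈ 0.1213.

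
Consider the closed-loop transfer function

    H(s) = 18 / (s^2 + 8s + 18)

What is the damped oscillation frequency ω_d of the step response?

Comparing s^2 + 8s + 18 to s^2 + 2ζωₙs + ωₙ²: ωₙ = √18 ≈ 4.243 rad/s and ζ = 8/(2·√18) ≈ 0.9428.
ζωₙ = 8/2 = 4, so ω_d = ωₙ√(1−ζ²) = √(ωₙ² − (ζωₙ)²) = √(18 − 4²) = √2 ≈ 1.414 rad/s.

ω_d ≈ 1.414 rad/s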